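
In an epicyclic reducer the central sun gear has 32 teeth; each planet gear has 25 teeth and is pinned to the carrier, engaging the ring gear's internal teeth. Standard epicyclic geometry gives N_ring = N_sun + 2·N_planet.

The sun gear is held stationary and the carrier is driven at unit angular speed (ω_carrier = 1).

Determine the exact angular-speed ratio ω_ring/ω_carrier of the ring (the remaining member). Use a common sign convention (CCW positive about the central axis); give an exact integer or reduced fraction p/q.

N_ring = 32 + 2·25 = 82
32(ω_s−ω_c) = −82(ω_r−ω_c),  ω_s=0, ω_c=1
ω_r = 1 − (32/82)(0−1) = 57/41
ω_r/ω_c = 57/41

57/41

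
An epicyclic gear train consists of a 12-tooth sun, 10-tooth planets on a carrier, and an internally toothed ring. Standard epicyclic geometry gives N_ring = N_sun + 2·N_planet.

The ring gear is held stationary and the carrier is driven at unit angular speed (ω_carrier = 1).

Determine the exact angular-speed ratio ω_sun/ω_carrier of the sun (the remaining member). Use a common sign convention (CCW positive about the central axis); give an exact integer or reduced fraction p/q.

N_ring = 12 + 2·10 = 32
12(ω_s−ω_c) = −32(ω_r−ω_c),  ω_r=0, ω_c=1
ω_s = 1 − (32/12)(0−1) = 11/3
ω_s/ω_c = 11/3

11/3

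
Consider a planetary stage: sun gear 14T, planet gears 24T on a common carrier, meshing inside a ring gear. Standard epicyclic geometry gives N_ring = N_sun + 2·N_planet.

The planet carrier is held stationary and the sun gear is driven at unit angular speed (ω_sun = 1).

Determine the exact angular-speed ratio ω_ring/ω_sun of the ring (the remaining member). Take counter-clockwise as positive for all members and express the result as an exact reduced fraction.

N_ring = 14 + 2·24 = 62
14(ω_s−ω_c) = −62(ω_r−ω_c),  ω_c=0, ω_s=1
ω_r = 0 − (14/62)(1−0) = -7/31
ω_r/ω_s = -7/31

-7/31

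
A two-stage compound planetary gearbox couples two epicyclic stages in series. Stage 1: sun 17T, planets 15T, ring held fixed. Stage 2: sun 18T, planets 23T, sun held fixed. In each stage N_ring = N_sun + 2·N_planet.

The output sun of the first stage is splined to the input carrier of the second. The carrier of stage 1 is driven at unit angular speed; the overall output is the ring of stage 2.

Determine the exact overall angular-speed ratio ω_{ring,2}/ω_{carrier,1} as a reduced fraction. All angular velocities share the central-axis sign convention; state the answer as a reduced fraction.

Stage 1: N_ring = 17 + 2·15 = 47
Stage 1: 17(ω_s−ω_c) = −47(ω_r−ω_c),  ω_r=0, ω_c=1
Stage 1: ω_s = 1 − (47/17)(0−1) = 64/17
  ⇒ ω_s¹/ω_c¹ = 64/17
Stage 2: N_ring = 18 + 2·23 = 64
Stage 2: 18(ω_s−ω_c) = −64(ω_r−ω_c),  ω_s=0, ω_c=1
Stage 2: ω_r = 1 − (18/64)(0−1) = 41/32
  ⇒ ω_r²/ω_c² = 41/32
Coupling ω_c² = ω_s¹ ⇒ overall = 64/17 × 41/32 = 82/17

82/17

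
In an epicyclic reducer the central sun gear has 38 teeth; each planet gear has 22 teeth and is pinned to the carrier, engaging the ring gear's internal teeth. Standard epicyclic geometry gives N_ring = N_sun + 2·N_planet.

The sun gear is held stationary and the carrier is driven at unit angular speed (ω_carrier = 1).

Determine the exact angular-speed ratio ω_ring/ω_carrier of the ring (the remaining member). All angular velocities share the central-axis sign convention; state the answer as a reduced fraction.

N_ring = 38 + 2·22 = 82
38(ω_s−ω_c) = −82(ω_r−ω_c),  ω_s=0, ω_c=1
ω_r = 1 − (38/82)(0−1) = 60/41
ω_r/ω_c = 60/41

60/41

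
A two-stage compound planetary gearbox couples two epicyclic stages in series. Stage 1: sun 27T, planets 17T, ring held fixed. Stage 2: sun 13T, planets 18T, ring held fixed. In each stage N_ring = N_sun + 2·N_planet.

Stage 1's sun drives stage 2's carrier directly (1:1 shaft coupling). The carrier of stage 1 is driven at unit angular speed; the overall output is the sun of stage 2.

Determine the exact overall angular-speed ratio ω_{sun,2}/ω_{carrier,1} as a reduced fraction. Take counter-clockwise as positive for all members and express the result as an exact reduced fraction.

Stage 1: N_ring = 27 + 2·17 = 61
Stage 1: 27(ω_s−ω_c) = −61(ω_r−ω_c),  ω_r=0, ω_c=1
Stage 1: ω_s = 1 − (61/27)(0−1) = 88/27
  ⇒ ω_s¹/ω_c¹ = 88/27
Stage 2: N_ring = 13 + 2·18 = 49
Stage 2: 13(ω_s−ω_c) = −49(ω_r−ω_c),  ω_r=0, ω_c=1
Stage 2: ω_s = 1 − (49/13)(0−1) = 62/13
  ⇒ ω_s²/ω_c² = 62/13
Coupling ω_c² = ω_s¹ ⇒ overall = 88/27 × 62/13 = 5456/351

5456/351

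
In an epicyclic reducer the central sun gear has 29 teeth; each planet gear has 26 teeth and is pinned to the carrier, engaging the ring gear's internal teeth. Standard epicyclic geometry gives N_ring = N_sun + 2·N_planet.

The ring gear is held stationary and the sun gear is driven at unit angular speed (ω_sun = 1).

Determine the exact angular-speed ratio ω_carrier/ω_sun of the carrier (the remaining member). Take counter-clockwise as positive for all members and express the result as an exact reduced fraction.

N_ring = 29 + 2·26 = 81
29(ω_s−ω_c) = −81(ω_r−ω_c),  ω_r=0, ω_s=1
29(1−ω_c) = −81(0−ω_c)  ⇒  110ω_c = 29  ⇒  ω_c = 29/110
ω_c/ω_s = 29/110

29/110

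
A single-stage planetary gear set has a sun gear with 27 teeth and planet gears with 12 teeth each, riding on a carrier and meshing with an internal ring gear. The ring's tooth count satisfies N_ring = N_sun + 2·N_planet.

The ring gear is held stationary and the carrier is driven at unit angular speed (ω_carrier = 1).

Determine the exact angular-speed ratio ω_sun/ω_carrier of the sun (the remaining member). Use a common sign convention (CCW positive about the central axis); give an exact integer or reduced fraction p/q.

N_ring = 27 + 2·12 = 51
27(ω_s−ω_c) = −51(ω_r−ω_c),  ω_r=0, ω_c=1
ω_s = 1 − (51/27)(0−1) = 26/9
ω_s/ω_c = 26/9

26/9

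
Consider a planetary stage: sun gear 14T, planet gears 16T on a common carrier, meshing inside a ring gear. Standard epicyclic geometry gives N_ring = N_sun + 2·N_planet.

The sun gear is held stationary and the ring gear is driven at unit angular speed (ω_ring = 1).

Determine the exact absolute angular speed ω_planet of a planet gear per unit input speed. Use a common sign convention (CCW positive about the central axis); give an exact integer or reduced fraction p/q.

N_ring = 14 + 2·16 = 46
14(ω_s−ω_c) = −46(ω_r−ω_c),  ω_s=0, ω_r=1
14(0−ω_c) = −46(1−ω_c)  ⇒  60ω_c = 46  ⇒  ω_c = 23/30
sun–planet: 14·(0−23/30) = −16·(ω_p−ω_c)  ⇒  ω_p−ω_c = −(14/16)·(-23/30) = 161/240
ω_p = 23/30 + 161/240 = 23/16

23/16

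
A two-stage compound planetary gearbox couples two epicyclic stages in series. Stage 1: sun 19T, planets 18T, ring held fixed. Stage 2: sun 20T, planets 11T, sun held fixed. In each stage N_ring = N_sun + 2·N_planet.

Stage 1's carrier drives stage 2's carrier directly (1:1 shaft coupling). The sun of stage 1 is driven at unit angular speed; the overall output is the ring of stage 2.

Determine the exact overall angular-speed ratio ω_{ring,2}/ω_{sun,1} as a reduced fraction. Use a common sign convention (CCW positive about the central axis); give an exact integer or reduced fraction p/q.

589/1554

Stage 1: N_ring = 19 + 2·18 = 55
Stage 1: 19(ω_s−ω_c) = −55(ω_r−ω_c),  ω_r=0, ω_s=1
Stage 1: 19(1−ω_c) = −55(0−ω_c)  ⇒  74ω_c = 19  ⇒  ω_c = 19/74
  ⇒ ω_c¹/ω_s¹ = 19/74
Stage 2: N_ring = 20 + 2·11 = 42
Stage 2: 20(ω_s−ω_c) = −42(ω_r−ω_c),  ω_s=0, ω_c=1
Stage 2: ω_r = 1 − (20/42)(0−1) = 31/21
  ⇒ ω_r²/ω_c² = 31/21
Coupling ω_c² = ω_c¹ ⇒ overall = 19/74 × 31/21 = 589/1554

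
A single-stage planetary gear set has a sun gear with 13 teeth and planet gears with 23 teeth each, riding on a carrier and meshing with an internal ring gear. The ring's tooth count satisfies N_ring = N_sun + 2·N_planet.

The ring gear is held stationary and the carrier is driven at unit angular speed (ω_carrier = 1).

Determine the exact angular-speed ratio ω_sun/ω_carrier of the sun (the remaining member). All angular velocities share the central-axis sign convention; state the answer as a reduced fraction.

N_ring = 13 + 2·23 = 59
13(ω_s−ω_c) = −59(ω_r−ω_c),  ω_r=0, ω_c=1
ω_s = 1 − (59/13)(0−1) = 72/13
ω_s/ω_c = 72/13

72/13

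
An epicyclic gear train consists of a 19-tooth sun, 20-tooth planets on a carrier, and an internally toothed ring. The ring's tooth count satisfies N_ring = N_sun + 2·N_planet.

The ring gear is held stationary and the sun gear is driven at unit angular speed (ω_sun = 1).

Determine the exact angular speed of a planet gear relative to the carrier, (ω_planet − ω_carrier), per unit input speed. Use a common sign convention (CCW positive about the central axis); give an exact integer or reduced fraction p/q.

N_ring = 19 + 2·20 = 59
19(ω_s−ω_c) = −59(ω_r−ω_c),  ω_r=0, ω_s=1
19(1−ω_c) = −59(0−ω_c)  ⇒  78ω_c = 19  ⇒  ω_c = 19/78
sun–planet: 19·(1−19/78) = −20·(ω_p−ω_c)  ⇒  ω_p−ω_c = −(19/20)·(59/78) = -1121/1560

-1121/1560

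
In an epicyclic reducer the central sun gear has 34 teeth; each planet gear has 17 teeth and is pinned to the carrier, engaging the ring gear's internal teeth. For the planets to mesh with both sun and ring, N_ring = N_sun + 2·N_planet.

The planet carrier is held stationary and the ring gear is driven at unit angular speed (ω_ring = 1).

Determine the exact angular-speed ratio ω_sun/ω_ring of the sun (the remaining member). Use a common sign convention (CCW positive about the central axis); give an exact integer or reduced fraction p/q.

N_ring = 34 + 2·17 = 68
34(ω_s−ω_c) = −68(ω_r−ω_c),  ω_c=0, ω_r=1
ω_s = 0 − (68/34)(1−0) = -2
ω_s/ω_r = -2

-2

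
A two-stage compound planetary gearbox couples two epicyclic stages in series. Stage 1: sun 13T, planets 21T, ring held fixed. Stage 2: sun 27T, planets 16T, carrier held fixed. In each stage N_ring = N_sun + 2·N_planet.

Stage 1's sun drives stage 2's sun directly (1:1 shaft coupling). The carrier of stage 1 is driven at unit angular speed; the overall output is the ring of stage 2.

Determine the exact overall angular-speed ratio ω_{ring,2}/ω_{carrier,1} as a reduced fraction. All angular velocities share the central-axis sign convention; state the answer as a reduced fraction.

-1836/767

Stage 1: N_ring = 13 + 2·21 = 55
Stage 1: 13(ω_s−ω_c) = −55(ω_r−ω_c),  ω_r=0, ω_c=1
Stage 1: ω_s = 1 − (55/13)(0−1) = 68/13
  ⇒ ω_s¹/ω_c¹ = 68/13
Stage 2: N_ring = 27 + 2·16 = 59
Stage 2: 27(ω_s−ω_c) = −59(ω_r−ω_c),  ω_c=0, ω_s=1
Stage 2: ω_r = 0 − (27/59)(1−0) = -27/59
  ⇒ ω_r²/ω_s² = -27/59
Coupling ω_s² = ω_s¹ ⇒ overall = 68/13 × -27/59 = -1836/767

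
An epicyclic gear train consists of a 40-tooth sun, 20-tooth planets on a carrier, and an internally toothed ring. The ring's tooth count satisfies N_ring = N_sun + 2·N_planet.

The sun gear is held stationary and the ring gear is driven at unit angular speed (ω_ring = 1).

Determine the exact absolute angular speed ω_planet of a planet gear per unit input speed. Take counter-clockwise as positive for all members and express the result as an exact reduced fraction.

N_ring = 40 + 2·20 = 80
40(ω_s−ω_c) = −80(ω_r−ω_c),  ω_s=0, ω_r=1
40(0−ω_c) = −80(1−ω_c)  ⇒  120ω_c = 80  ⇒  ω_c = 2/3
sun–planet: 40·(0−2/3) = −20·(ω_p−ω_c)  ⇒  ω_p−ω_c = −(40/20)·(-2/3) = 4/3
ω_p = 2/3 + 4/3 = 2

2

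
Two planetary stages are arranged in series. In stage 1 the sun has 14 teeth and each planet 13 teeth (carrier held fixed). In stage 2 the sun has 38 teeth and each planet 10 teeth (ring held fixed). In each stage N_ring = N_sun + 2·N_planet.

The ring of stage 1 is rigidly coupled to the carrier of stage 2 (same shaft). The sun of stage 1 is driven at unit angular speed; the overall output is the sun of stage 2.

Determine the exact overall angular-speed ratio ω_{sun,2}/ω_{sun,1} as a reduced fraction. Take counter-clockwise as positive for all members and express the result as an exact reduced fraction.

-84/95

Stage 1: N_ring = 14 + 2·13 = 40
Stage 1: 14(ω_s−ω_c) = −40(ω_r−ω_c),  ω_c=0, ω_s=1
Stage 1: ω_r = 0 − (14/40)(1−0) = -7/20
  ⇒ ω_r¹/ω_s¹ = -7/20
Stage 2: N_ring = 38 + 2·10 = 58
Stage 2: 38(ω_s−ω_c) = −58(ω_r−ω_c),  ω_r=0, ω_c=1
Stage 2: ω_s = 1 − (58/38)(0−1) = 48/19
  ⇒ ω_s²/ω_c² = 48/19
Coupling ω_c² = ω_r¹ ⇒ overall = -7/20 × 48/19 = -84/95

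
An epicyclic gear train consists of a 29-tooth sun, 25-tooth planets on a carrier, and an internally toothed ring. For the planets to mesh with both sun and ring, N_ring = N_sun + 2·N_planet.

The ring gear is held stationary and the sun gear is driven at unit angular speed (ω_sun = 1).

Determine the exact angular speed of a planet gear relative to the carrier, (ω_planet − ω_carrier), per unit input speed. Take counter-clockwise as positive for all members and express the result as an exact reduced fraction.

N_ring = 29 + 2·25 = 79
29(ω_s−ω_c) = −79(ω_r−ω_c),  ω_r=0, ω_s=1
29(1−ω_c) = −79(0−ω_c)  ⇒  108ω_c = 29  ⇒  ω_c = 29/108
sun–planet: 29·(1−29/108) = −25·(ω_p−ω_c)  ⇒  ω_p−ω_c = −(29/25)·(79/108) = -2291/2700

-2291/2700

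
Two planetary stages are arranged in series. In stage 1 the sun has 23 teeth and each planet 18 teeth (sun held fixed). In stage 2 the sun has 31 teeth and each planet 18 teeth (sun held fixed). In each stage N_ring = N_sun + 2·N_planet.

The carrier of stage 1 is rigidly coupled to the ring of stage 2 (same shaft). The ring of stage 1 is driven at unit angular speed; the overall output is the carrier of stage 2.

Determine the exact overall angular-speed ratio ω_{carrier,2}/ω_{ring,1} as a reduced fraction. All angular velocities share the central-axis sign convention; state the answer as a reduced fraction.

Stage 1: N_ring = 23 + 2·18 = 59
Stage 1: 23(ω_s−ω_c) = −59(ω_r−ω_c),  ω_s=0, ω_r=1
Stage 1: 23(0−ω_c) = −59(1−ω_c)  ⇒  82ω_c = 59  ⇒  ω_c = 59/82
  ⇒ ω_c¹/ω_r¹ = 59/82
Stage 2: N_ring = 31 + 2·18 = 67
Stage 2: 31(ω_s−ω_c) = −67(ω_r−ω_c),  ω_s=0, ω_r=1
Stage 2: 31(0−ω_c) = −67(1−ω_c)  ⇒  98ω_c = 67  ⇒  ω_c = 67/98
  ⇒ ω_c²/ω_r² = 67/98
Coupling ω_r² = ω_c¹ ⇒ overall = 59/82 × 67/98 = 3953/8036

3953/8036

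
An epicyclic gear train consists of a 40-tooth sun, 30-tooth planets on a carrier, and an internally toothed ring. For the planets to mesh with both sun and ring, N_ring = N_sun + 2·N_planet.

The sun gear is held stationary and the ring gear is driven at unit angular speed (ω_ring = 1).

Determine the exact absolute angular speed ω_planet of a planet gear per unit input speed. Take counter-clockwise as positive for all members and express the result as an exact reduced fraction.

5/3

N_ring = 40 + 2·30 = 100
40(ω_s−ω_c) = −100(ω_r−ω_c),  ω_s=0, ω_r=1
40(0−ω_c) = −100(1−ω_c)  ⇒  140ω_c = 100  ⇒  ω_c = 5/7
sun–planet: 40·(0−5/7) = −30·(ω_p−ω_c)  ⇒  ω_p−ω_c = −(40/30)·(-5/7) = 20/21
ω_p = 5/7 + 20/21 = 5/3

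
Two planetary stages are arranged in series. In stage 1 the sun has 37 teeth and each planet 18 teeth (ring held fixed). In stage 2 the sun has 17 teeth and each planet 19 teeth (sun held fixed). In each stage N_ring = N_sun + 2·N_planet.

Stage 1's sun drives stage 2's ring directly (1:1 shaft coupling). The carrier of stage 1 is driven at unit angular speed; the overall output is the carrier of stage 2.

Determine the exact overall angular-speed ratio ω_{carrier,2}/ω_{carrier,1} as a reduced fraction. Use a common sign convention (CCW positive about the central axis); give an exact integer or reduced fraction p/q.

3025/1332

Stage 1: N_ring = 37 + 2·18 = 73
Stage 1: 37(ω_s−ω_c) = −73(ω_r−ω_c),  ω_r=0, ω_c=1
Stage 1: ω_s = 1 − (73/37)(0−1) = 110/37
  ⇒ ω_s¹/ω_c¹ = 110/37
Stage 2: N_ring = 17 + 2·19 = 55
Stage 2: 17(ω_s−ω_c) = −55(ω_r−ω_c),  ω_s=0, ω_r=1
Stage 2: 17(0−ω_c) = −55(1−ω_c)  ⇒  72ω_c = 55  ⇒  ω_c = 55/72
  ⇒ ω_c²/ω_r² = 55/72
Coupling ω_r² = ω_s¹ ⇒ overall = 110/37 × 55/72 = 3025/1332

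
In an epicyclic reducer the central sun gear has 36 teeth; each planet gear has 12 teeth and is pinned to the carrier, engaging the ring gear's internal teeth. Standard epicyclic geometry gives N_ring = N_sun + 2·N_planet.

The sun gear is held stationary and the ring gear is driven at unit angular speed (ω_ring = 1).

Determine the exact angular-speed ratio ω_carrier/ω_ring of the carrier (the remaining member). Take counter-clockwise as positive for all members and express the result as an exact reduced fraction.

N_ring = 36 + 2·12 = 60
36(ω_s−ω_c) = −60(ω_r−ω_c),  ω_s=0, ω_r=1
36(0−ω_c) = −60(1−ω_c)  ⇒  96ω_c = 60  ⇒  ω_c = 5/8
ω_c/ω_r = 5/8

5/8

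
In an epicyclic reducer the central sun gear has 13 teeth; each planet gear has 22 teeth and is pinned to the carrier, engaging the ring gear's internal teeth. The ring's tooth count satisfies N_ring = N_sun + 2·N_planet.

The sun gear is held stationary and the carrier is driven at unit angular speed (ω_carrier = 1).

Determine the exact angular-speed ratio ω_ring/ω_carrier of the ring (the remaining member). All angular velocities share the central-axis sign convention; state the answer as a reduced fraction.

N_ring = 13 + 2·22 = 57
13(ω_s−ω_c) = −57(ω_r−ω_c),  ω_s=0, ω_c=1
ω_r = 1 − (13/57)(0−1) = 70/57
ω_r/ω_c = 70/57

70/57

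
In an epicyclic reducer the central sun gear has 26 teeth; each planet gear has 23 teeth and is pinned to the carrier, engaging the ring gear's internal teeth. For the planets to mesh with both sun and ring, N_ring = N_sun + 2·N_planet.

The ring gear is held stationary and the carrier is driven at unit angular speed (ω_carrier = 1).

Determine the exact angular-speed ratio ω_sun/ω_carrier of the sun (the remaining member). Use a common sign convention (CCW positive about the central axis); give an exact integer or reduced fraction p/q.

N_ring = 26 + 2·23 = 72
26(ω_s−ω_c) = −72(ω_r−ω_c),  ω_r=0, ω_c=1
ω_s = 1 − (72/26)(0−1) = 49/13
ω_s/ω_c = 49/13

49/13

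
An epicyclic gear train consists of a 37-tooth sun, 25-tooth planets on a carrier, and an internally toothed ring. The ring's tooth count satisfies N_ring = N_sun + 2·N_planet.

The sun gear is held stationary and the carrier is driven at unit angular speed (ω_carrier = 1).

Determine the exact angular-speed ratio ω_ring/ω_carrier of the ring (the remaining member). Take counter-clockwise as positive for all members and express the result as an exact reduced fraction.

124/87

N_ring = 37 + 2·25 = 87
37(ω_s−ω_c) = −87(ω_r−ω_c),  ω_s=0, ω_c=1
ω_r = 1 − (37/87)(0−1) = 124/87
ω_r/ω_c = 124/87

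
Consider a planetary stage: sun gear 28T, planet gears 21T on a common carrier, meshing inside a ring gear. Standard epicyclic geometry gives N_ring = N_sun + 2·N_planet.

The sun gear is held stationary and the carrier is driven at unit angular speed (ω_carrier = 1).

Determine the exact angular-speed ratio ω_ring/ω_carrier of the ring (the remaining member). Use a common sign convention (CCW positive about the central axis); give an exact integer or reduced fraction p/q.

7/5

N_ring = 28 + 2·21 = 70
28(ω_s−ω_c) = −70(ω_r−ω_c),  ω_s=0, ω_c=1
ω_r = 1 − (28/70)(0−1) = 7/5
ω_r/ω_c = 7/5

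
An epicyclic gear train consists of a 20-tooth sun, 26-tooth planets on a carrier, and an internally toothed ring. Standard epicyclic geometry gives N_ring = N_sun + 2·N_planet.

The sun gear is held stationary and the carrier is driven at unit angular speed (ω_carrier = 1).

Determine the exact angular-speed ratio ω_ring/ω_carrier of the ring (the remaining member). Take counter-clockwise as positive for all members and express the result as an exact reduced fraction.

23/18

N_ring = 20 + 2·26 = 72
20(ω_s−ω_c) = −72(ω_r−ω_c),  ω_s=0, ω_c=1
ω_r = 1 − (20/72)(0−1) = 23/18
ω_r/ω_c = 23/18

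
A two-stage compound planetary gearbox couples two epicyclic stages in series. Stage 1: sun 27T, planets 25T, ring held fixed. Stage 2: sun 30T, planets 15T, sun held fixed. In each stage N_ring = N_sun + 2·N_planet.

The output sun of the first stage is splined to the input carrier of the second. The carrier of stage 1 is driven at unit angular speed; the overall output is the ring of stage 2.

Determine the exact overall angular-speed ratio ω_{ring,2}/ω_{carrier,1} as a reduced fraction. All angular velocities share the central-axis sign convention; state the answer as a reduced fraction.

52/9

Stage 1: N_ring = 27 + 2·25 = 77
Stage 1: 27(ω_s−ω_c) = −77(ω_r−ω_c),  ω_r=0, ω_c=1
Stage 1: ω_s = 1 − (77/27)(0−1) = 104/27
  ⇒ ω_s¹/ω_c¹ = 104/27
Stage 2: N_ring = 30 + 2·15 = 60
Stage 2: 30(ω_s−ω_c) = −60(ω_r−ω_c),  ω_s=0, ω_c=1
Stage 2: ω_r = 1 − (30/60)(0−1) = 3/2
  ⇒ ω_r²/ω_c² = 3/2
Coupling ω_c² = ω_s¹ ⇒ overall = 104/27 × 3/2 = 52/9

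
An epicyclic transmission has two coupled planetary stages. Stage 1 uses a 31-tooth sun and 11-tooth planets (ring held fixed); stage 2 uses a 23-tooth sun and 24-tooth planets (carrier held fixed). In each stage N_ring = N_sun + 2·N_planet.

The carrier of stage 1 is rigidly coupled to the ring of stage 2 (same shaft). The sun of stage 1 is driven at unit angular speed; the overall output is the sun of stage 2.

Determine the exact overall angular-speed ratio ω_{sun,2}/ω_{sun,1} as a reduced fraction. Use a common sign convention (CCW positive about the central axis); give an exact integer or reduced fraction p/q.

-2201/1932

Stage 1: N_ring = 31 + 2·11 = 53
Stage 1: 31(ω_s−ω_c) = −53(ω_r−ω_c),  ω_r=0, ω_s=1
Stage 1: 31(1−ω_c) = −53(0−ω_c)  ⇒  84ω_c = 31  ⇒  ω_c = 31/84
  ⇒ ω_c¹/ω_s¹ = 31/84
Stage 2: N_ring = 23 + 2·24 = 71
Stage 2: 23(ω_s−ω_c) = −71(ω_r−ω_c),  ω_c=0, ω_r=1
Stage 2: ω_s = 0 − (71/23)(1−0) = -71/23
  ⇒ ω_s²/ω_r² = -71/23
Coupling ω_r² = ω_c¹ ⇒ overall = 31/84 × -71/23 = -2201/1932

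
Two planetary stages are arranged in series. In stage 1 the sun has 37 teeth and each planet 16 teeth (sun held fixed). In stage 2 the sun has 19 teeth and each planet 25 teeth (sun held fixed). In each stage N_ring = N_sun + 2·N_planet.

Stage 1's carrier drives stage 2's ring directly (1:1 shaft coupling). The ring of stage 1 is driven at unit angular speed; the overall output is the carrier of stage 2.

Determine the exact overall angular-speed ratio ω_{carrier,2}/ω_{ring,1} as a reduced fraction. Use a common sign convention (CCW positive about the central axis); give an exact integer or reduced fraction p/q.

Stage 1: N_ring = 37 + 2·16 = 69
Stage 1: 37(ω_s−ω_c) = −69(ω_r−ω_c),  ω_s=0, ω_r=1
Stage 1: 37(0−ω_c) = −69(1−ω_c)  ⇒  106ω_c = 69  ⇒  ω_c = 69/106
  ⇒ ω_c¹/ω_r¹ = 69/106
Stage 2: N_ring = 19 + 2·25 = 69
Stage 2: 19(ω_s−ω_c) = −69(ω_r−ω_c),  ω_s=0, ω_r=1
Stage 2: 19(0−ω_c) = −69(1−ω_c)  ⇒  88ω_c = 69  ⇒  ω_c = 69/88
  ⇒ ω_c²/ω_r² = 69/88
Coupling ω_r² = ω_c¹ ⇒ overall = 69/106 × 69/88 = 4761/9328

4761/9328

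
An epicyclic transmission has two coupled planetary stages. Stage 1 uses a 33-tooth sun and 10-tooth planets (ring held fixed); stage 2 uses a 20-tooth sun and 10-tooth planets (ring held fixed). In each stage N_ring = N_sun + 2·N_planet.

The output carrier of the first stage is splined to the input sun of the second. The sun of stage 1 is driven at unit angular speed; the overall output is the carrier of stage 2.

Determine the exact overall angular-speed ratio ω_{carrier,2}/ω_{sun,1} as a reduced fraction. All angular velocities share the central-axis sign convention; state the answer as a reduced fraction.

11/86

Stage 1: N_ring = 33 + 2·10 = 53
Stage 1: 33(ω_s−ω_c) = −53(ω_r−ω_c),  ω_r=0, ω_s=1
Stage 1: 33(1−ω_c) = −53(0−ω_c)  ⇒  86ω_c = 33  ⇒  ω_c = 33/86
  ⇒ ω_c¹/ω_s¹ = 33/86
Stage 2: N_ring = 20 + 2·10 = 40
Stage 2: 20(ω_s−ω_c) = −40(ω_r−ω_c),  ω_r=0, ω_s=1
Stage 2: 20(1−ω_c) = −40(0−ω_c)  ⇒  60ω_c = 20  ⇒  ω_c = 1/3
  ⇒ ω_c²/ω_s² = 1/3
Coupling ω_s² = ω_c¹ ⇒ overall = 33/86 × 1/3 = 11/86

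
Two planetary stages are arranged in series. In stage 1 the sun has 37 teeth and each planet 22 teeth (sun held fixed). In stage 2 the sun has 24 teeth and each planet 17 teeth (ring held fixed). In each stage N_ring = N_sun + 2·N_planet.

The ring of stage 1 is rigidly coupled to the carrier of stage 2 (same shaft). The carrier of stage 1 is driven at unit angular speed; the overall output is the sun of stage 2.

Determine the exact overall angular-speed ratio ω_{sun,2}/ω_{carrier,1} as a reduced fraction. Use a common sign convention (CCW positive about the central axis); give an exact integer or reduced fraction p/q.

Stage 1: N_ring = 37 + 2·22 = 81
Stage 1: 37(ω_s−ω_c) = −81(ω_r−ω_c),  ω_s=0, ω_c=1
Stage 1: ω_r = 1 − (37/81)(0−1) = 118/81
  ⇒ ω_r¹/ω_c¹ = 118/81
Stage 2: N_ring = 24 + 2·17 = 58
Stage 2: 24(ω_s−ω_c) = −58(ω_r−ω_c),  ω_r=0, ω_c=1
Stage 2: ω_s = 1 − (58/24)(0−1) = 41/12
  ⇒ ω_s²/ω_c² = 41/12
Coupling ω_c² = ω_r¹ ⇒ overall = 118/81 × 41/12 = 2419/486

2419/486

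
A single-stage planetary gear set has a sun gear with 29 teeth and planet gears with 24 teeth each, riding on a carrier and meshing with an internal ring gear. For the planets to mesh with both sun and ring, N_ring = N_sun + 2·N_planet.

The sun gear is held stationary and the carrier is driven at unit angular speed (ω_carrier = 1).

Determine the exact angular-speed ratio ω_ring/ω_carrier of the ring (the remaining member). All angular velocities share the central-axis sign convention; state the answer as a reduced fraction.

106/77

N_ring = 29 + 2·24 = 77
29(ω_s−ω_c) = −77(ω_r−ω_c),  ω_s=0, ω_c=1
ω_r = 1 − (29/77)(0−1) = 106/77
ω_r/ω_c = 106/77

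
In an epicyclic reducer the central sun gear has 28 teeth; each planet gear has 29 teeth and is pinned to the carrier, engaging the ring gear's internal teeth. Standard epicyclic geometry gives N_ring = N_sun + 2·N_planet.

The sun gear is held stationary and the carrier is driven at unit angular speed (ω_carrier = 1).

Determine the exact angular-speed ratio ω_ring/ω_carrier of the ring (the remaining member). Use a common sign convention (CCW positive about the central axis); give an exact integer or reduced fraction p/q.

N_ring = 28 + 2·29 = 86
28(ω_s−ω_c) = −86(ω_r−ω_c),  ω_s=0, ω_c=1
ω_r = 1 − (28/86)(0−1) = 57/43
ω_r/ω_c = 57/43

57/43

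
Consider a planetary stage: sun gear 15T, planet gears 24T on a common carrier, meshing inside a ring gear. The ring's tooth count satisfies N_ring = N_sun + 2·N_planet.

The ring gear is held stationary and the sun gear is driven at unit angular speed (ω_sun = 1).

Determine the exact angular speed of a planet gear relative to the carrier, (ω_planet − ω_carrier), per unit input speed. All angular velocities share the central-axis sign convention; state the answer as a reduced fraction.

N_ring = 15 + 2·24 = 63
15(ω_s−ω_c) = −63(ω_r−ω_c),  ω_r=0, ω_s=1
15(1−ω_c) = −63(0−ω_c)  ⇒  78ω_c = 15  ⇒  ω_c = 5/26
sun–planet: 15·(1−5/26) = −24·(ω_p−ω_c)  ⇒  ω_p−ω_c = −(15/24)·(21/26) = -105/208

-105/208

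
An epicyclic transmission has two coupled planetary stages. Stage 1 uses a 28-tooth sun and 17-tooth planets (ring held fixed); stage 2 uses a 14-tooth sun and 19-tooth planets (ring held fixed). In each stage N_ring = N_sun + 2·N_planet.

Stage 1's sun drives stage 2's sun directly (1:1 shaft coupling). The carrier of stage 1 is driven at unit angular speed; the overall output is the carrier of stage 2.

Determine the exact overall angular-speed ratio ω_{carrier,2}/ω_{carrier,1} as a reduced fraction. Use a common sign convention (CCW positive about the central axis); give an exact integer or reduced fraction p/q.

Stage 1: N_ring = 28 + 2·17 = 62
Stage 1: 28(ω_s−ω_c) = −62(ω_r−ω_c),  ω_r=0, ω_c=1
Stage 1: ω_s = 1 − (62/28)(0−1) = 45/14
  ⇒ ω_s¹/ω_c¹ = 45/14
Stage 2: N_ring = 14 + 2·19 = 52
Stage 2: 14(ω_s−ω_c) = −52(ω_r−ω_c),  ω_r=0, ω_s=1
Stage 2: 14(1−ω_c) = −52(0−ω_c)  ⇒  66ω_c = 14  ⇒  ω_c = 7/33
  ⇒ ω_c²/ω_s² = 7/33
Coupling ω_s² = ω_s¹ ⇒ overall = 45/14 × 7/33 = 15/22

15/22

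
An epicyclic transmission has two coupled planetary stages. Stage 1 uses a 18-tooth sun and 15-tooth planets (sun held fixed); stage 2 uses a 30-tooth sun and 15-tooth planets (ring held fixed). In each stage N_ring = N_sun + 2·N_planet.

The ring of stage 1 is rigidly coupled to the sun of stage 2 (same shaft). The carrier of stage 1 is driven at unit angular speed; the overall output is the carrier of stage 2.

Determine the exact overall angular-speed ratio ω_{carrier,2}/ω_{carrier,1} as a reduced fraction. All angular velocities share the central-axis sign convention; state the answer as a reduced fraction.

11/24

Stage 1: N_ring = 18 + 2·15 = 48
Stage 1: 18(ω_s−ω_c) = −48(ω_r−ω_c),  ω_s=0, ω_c=1
Stage 1: ω_r = 1 − (18/48)(0−1) = 11/8
  ⇒ ω_r¹/ω_c¹ = 11/8
Stage 2: N_ring = 30 + 2·15 = 60
Stage 2: 30(ω_s−ω_c) = −60(ω_r−ω_c),  ω_r=0, ω_s=1
Stage 2: 30(1−ω_c) = −60(0−ω_c)  ⇒  90ω_c = 30  ⇒  ω_c = 1/3
  ⇒ ω_c²/ω_s² = 1/3
Coupling ω_s² = ω_r¹ ⇒ overall = 11/8 × 1/3 = 11/24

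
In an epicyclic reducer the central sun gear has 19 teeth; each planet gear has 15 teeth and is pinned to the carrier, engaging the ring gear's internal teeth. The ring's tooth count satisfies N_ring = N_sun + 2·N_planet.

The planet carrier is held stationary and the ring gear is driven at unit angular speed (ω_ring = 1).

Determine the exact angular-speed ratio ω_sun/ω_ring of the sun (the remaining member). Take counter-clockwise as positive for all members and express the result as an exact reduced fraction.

N_ring = 19 + 2·15 = 49
19(ω_s−ω_c) = −49(ω_r−ω_c),  ω_c=0, ω_r=1
ω_s = 0 − (49/19)(1−0) = -49/19
ω_s/ω_r = -49/19

-49/19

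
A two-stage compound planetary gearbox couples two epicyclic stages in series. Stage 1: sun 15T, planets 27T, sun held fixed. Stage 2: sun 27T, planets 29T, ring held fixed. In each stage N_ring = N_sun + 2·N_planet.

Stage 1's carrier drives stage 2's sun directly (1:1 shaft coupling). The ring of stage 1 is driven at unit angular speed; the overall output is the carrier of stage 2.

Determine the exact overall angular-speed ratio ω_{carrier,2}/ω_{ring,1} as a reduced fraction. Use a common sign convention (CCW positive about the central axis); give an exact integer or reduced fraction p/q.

Stage 1: N_ring = 15 + 2·27 = 69
Stage 1: 15(ω_s−ω_c) = −69(ω_r−ω_c),  ω_s=0, ω_r=1
Stage 1: 15(0−ω_c) = −69(1−ω_c)  ⇒  84ω_c = 69  ⇒  ω_c = 23/28
  ⇒ ω_c¹/ω_r¹ = 23/28
Stage 2: N_ring = 27 + 2·29 = 85
Stage 2: 27(ω_s−ω_c) = −85(ω_r−ω_c),  ω_r=0, ω_s=1
Stage 2: 27(1−ω_c) = −85(0−ω_c)  ⇒  112ω_c = 27  ⇒  ω_c = 27/112
  ⇒ ω_c²/ω_s² = 27/112
Coupling ω_s² = ω_c¹ ⇒ overall = 23/28 × 27/112 = 621/3136

621/3136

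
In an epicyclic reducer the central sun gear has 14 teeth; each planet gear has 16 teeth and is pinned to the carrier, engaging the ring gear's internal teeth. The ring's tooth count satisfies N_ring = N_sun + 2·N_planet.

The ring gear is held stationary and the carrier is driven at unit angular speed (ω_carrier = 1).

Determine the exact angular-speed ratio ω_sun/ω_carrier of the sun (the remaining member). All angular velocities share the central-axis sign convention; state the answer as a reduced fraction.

N_ring = 14 + 2·16 = 46
14(ω_s−ω_c) = −46(ω_r−ω_c),  ω_r=0, ω_c=1
ω_s = 1 − (46/14)(0−1) = 30/7
ω_s/ω_c = 30/7

30/7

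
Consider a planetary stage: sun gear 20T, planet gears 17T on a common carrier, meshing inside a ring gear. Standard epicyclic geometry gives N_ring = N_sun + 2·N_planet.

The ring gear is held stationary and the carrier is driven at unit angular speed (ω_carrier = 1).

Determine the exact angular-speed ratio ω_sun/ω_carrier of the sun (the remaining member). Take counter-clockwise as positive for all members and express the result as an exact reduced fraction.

37/10

N_ring = 20 + 2·17 = 54
20(ω_s−ω_c) = −54(ω_r−ω_c),  ω_r=0, ω_c=1
ω_s = 1 − (54/20)(0−1) = 37/10
ω_s/ω_c = 37/10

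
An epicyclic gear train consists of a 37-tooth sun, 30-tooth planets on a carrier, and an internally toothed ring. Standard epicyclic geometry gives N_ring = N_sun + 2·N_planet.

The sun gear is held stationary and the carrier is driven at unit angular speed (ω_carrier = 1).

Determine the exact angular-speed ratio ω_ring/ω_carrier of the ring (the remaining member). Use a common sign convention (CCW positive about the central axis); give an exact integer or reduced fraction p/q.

134/97

N_ring = 37 + 2·30 = 97
37(ω_s−ω_c) = −97(ω_r−ω_c),  ω_s=0, ω_c=1
ω_r = 1 − (37/97)(0−1) = 134/97
ω_r/ω_c = 134/97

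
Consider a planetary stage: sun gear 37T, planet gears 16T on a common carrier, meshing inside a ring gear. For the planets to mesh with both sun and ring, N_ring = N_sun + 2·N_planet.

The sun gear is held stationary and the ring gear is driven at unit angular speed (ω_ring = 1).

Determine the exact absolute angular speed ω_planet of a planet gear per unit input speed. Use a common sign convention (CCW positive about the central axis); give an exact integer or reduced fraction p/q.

69/32

N_ring = 37 + 2·16 = 69
37(ω_s−ω_c) = −69(ω_r−ω_c),  ω_s=0, ω_r=1
37(0−ω_c) = −69(1−ω_c)  ⇒  106ω_c = 69  ⇒  ω_c = 69/106
sun–planet: 37·(0−69/106) = −16·(ω_p−ω_c)  ⇒  ω_p−ω_c = −(37/16)·(-69/106) = 2553/1696
ω_p = 69/106 + 2553/1696 = 69/32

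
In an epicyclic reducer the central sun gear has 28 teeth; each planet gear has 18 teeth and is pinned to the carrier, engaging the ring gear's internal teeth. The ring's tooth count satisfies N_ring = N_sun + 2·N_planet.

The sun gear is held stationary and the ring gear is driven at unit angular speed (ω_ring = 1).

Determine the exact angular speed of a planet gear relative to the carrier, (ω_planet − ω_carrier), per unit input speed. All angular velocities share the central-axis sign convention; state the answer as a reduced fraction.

224/207

N_ring = 28 + 2·18 = 64
28(ω_s−ω_c) = −64(ω_r−ω_c),  ω_s=0, ω_r=1
28(0−ω_c) = −64(1−ω_c)  ⇒  92ω_c = 64  ⇒  ω_c = 16/23
sun–planet: 28·(0−16/23) = −18·(ω_p−ω_c)  ⇒  ω_p−ω_c = −(28/18)·(-16/23) = 224/207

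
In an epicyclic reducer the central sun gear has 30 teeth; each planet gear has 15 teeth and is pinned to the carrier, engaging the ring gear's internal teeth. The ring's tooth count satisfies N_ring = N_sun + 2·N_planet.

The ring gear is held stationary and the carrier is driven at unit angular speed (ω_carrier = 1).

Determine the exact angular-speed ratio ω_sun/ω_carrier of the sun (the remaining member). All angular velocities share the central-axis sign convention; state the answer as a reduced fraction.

N_ring = 30 + 2·15 = 60
30(ω_s−ω_c) = −60(ω_r−ω_c),  ω_r=0, ω_c=1
ω_s = 1 − (60/30)(0−1) = 3
ω_s/ω_c = 3

3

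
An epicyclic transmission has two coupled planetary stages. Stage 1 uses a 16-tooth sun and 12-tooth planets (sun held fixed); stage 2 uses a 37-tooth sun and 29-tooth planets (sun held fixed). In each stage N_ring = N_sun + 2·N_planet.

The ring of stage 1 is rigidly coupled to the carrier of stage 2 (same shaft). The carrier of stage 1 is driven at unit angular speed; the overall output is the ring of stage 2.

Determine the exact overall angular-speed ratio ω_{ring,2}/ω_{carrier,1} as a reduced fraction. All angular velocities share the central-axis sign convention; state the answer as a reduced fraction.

924/475

Stage 1: N_ring = 16 + 2·12 = 40
Stage 1: 16(ω_s−ω_c) = −40(ω_r−ω_c),  ω_s=0, ω_c=1
Stage 1: ω_r = 1 − (16/40)(0−1) = 7/5
  ⇒ ω_r¹/ω_c¹ = 7/5
Stage 2: N_ring = 37 + 2·29 = 95
Stage 2: 37(ω_s−ω_c) = −95(ω_r−ω_c),  ω_s=0, ω_c=1
Stage 2: ω_r = 1 − (37/95)(0−1) = 132/95
  ⇒ ω_r²/ω_c² = 132/95
Coupling ω_c² = ω_r¹ ⇒ overall = 7/5 × 132/95 = 924/475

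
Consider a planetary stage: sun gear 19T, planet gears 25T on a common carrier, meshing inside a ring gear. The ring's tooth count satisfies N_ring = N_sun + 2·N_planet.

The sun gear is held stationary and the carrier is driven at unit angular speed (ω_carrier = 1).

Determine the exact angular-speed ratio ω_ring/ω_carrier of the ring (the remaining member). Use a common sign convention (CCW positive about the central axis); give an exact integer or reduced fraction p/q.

N_ring = 19 + 2·25 = 69
19(ω_s−ω_c) = −69(ω_r−ω_c),  ω_s=0, ω_c=1
ω_r = 1 − (19/69)(0−1) = 88/69
ω_r/ω_c = 88/69

88/69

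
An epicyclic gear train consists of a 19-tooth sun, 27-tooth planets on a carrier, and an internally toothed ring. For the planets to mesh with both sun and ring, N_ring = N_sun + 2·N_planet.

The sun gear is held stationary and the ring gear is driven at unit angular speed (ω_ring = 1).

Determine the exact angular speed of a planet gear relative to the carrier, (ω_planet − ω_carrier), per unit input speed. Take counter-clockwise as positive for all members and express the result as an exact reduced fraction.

N_ring = 19 + 2·27 = 73
19(ω_s−ω_c) = −73(ω_r−ω_c),  ω_s=0, ω_r=1
19(0−ω_c) = −73(1−ω_c)  ⇒  92ω_c = 73  ⇒  ω_c = 73/92
sun–planet: 19·(0−73/92) = −27·(ω_p−ω_c)  ⇒  ω_p−ω_c = −(19/27)·(-73/92) = 1387/2484

1387/2484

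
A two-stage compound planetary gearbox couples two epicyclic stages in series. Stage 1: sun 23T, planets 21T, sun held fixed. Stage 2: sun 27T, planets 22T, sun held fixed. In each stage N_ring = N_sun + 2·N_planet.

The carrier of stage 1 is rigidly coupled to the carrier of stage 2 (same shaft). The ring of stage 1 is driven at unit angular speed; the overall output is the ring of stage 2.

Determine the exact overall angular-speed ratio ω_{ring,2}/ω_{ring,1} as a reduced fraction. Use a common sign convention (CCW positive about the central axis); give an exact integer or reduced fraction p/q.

Stage 1: N_ring = 23 + 2·21 = 65
Stage 1: 23(ω_s−ω_c) = −65(ω_r−ω_c),  ω_s=0, ω_r=1
Stage 1: 23(0−ω_c) = −65(1−ω_c)  ⇒  88ω_c = 65  ⇒  ω_c = 65/88
  ⇒ ω_c¹/ω_r¹ = 65/88
Stage 2: N_ring = 27 + 2·22 = 71
Stage 2: 27(ω_s−ω_c) = −71(ω_r−ω_c),  ω_s=0, ω_c=1
Stage 2: ω_r = 1 − (27/71)(0−1) = 98/71
  ⇒ ω_r²/ω_c² = 98/71
Coupling ω_c² = ω_c¹ ⇒ overall = 65/88 × 98/71 = 3185/3124

3185/3124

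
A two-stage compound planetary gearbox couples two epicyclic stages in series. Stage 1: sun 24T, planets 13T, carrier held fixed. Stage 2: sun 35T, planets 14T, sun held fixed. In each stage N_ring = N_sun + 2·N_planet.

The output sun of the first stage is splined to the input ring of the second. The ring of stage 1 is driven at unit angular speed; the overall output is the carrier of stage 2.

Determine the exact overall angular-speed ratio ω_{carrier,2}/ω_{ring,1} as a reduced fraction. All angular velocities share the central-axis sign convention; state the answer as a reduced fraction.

Stage 1: N_ring = 24 + 2·13 = 50
Stage 1: 24(ω_s−ω_c) = −50(ω_r−ω_c),  ω_c=0, ω_r=1
Stage 1: ω_s = 0 − (50/24)(1−0) = -25/12
  ⇒ ω_s¹/ω_r¹ = -25/12
Stage 2: N_ring = 35 + 2·14 = 63
Stage 2: 35(ω_s−ω_c) = −63(ω_r−ω_c),  ω_s=0, ω_r=1
Stage 2: 35(0−ω_c) = −63(1−ω_c)  ⇒  98ω_c = 63  ⇒  ω_c = 9/14
  ⇒ ω_c²/ω_r² = 9/14
Coupling ω_r² = ω_s¹ ⇒ overall = -25/12 × 9/14 = -75/56

-75/56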